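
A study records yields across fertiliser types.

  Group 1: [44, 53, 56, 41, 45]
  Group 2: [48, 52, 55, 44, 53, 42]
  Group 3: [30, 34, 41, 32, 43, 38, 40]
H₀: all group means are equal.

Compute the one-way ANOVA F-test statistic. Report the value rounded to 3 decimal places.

test statistic = 9.793

Group means [47.80, 49.00, 36.86], grand mean 43.944
SSB = Σnᵢ(x̄ᵢ−x̄)² = 579.287; SSW = ΣΣ(x−x̄ᵢ)² = 443.657
MSB = 579.287/2 = 289.6437; MSW = 443.657/15 = 29.5771
F = MSB/MSW = 9.7928
df = (2, 15)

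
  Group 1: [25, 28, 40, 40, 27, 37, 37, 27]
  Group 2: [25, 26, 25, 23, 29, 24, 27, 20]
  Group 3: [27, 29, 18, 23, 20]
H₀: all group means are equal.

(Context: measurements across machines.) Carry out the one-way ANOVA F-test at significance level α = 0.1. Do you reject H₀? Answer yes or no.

Group means [32.62, 24.88, 23.40], grand mean 27.476
SSB = Σnᵢ(x̄ᵢ−x̄)² = 349.288; SSW = ΣΣ(x−x̄ᵢ)² = 425.950
MSB = 349.288/2 = 174.6440; MSW = 425.950/18 = 23.6639
F = MSB/MSW = 7.3802
df = (2, 18)
p-value (upper-tail) = 0.00456
At α=0.1: p < α → reject H₀

reject H₀: yes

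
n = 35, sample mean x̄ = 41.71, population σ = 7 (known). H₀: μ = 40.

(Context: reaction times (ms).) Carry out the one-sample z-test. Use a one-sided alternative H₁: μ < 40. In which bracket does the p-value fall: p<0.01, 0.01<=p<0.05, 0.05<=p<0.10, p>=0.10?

p-value bracket: p>=0.10

SE = σ/√n = 7/√35 = 1.1832
z = (x̄−μ₀)/SE = (41.71−40)/1.1832 = 1.4452
p-value (one-sided, H₁ less) = 0.92580
→ bracket: p>=0.10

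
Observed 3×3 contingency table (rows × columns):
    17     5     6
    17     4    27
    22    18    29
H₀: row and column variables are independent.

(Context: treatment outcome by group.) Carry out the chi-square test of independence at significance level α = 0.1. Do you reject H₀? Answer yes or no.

Row totals [28, 48, 69], col totals [56, 27, 62], n=145
χ² = (17−10.81)²/10.81 + (5−5.21)²/5.21 + (6−11.97)²/11.97 + (17−18.54)²/18.54 + (4−8.94)²/8.94 + (27−20.52)²/20.52 + (22−26.65)²/26.65 + (18−12.85)²/12.85 + (29−29.50)²/29.50 = 14.3110
df = 4
p-value (upper-tail) = 0.00637
At α=0.1: p < α → reject H₀

reject H₀: yes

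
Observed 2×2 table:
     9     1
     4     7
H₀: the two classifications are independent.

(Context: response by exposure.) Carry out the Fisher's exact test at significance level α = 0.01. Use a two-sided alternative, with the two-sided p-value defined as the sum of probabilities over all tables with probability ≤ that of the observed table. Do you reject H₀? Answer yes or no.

Margins: r₁=10, r₂=11, c₁=13, c₂=8, n=21
p_obs = C(10,9)·C(11,4)/C(21,13); sum pmf over tables with pmf ≤ p_obs
p-value (two-sided) = 0.02374
At α=0.01: p ≥ α → fail to reject H₀

reject H₀: no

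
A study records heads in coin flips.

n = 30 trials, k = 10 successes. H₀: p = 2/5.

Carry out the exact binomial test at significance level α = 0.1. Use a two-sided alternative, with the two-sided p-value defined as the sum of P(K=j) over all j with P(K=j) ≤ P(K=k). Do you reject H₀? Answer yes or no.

reject H₀: no

Exact binomial: n=30, k=10, p₀=2/5=0.4000
P(X=j) = C(n,j)·p₀^j·(1−p₀)^(n−j); p = Σ P(X=j) over j with P(X=j) ≤ P(X=10)
p-value (two-sided) = 0.57697
At α=0.1: p ≥ α → fail to reject H₀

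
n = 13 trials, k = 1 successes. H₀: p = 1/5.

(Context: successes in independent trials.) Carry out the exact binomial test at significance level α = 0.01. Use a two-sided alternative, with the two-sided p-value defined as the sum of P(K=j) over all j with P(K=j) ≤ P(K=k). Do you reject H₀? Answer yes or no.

reject H₀: no

Exact binomial: n=13, k=1, p₀=1/5=0.2000
P(X=j) = C(n,j)·p₀^j·(1−p₀)^(n−j); p = Σ P(X=j) over j with P(X=j) ≤ P(X=1)
p-value (two-sided) = 0.48632
At α=0.01: p ≥ α → fail to reject H₀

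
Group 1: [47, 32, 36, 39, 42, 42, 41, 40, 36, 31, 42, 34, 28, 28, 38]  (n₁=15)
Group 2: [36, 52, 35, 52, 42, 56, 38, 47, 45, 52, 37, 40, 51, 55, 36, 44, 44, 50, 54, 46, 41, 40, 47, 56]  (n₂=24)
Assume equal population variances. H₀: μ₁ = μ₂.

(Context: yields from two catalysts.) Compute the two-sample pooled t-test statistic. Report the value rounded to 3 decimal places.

test statistic = -4.076

x̄₁=37.067, s₁=5.599, n₁=15
x̄₂=45.667, s₂=6.857, n₂=24
s_p² = [14·5.599² + 23·6.857²]/37 = 41.0883
SE = √(s_p²·(1/15+1/24)) = 2.1098
t = (37.067−45.667)/2.1098 = -4.0762
df = 37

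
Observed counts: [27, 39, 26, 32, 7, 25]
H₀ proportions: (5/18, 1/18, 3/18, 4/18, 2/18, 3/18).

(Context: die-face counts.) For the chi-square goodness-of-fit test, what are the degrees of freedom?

degrees of freedom = 5

df = k − 1 = 6 − 1 = 5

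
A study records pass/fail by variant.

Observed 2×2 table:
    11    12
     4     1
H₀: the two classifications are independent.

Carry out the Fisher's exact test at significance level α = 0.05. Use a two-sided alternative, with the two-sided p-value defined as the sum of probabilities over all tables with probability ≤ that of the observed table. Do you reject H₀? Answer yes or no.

Margins: r₁=23, r₂=5, c₁=15, c₂=13, n=28
p_obs = C(23,11)·C(5,4)/C(28,15); sum pmf over tables with pmf ≤ p_obs
p-value (two-sided) = 0.33333
At α=0.05: p ≥ α → fail to reject H₀

reject H₀: no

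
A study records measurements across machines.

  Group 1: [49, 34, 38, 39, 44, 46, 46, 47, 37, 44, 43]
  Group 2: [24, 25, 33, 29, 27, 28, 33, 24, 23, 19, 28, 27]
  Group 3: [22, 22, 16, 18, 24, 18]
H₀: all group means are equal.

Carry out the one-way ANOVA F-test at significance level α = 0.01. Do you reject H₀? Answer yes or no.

reject H₀: yes

Group means [42.45, 26.67, 20.00], grand mean 31.276
SSB = Σnᵢ(x̄ᵢ−x̄)² = 2392.399; SSW = ΣΣ(x−x̄ᵢ)² = 453.394
MSB = 2392.399/2 = 1196.1996; MSW = 453.394/26 = 17.4382
F = MSB/MSW = 68.5964
df = (2, 26)
p-value (upper-tail) = 0.00000
At α=0.01: p < α → reject H₀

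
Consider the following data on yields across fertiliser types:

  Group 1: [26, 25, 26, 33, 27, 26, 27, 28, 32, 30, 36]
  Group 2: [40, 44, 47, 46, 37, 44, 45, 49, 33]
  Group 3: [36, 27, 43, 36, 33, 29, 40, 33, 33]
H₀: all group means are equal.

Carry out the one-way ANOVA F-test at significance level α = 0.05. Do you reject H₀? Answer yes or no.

reject H₀: yes

Group means [28.73, 42.78, 34.44], grand mean 34.862
SSB = Σnᵢ(x̄ᵢ−x̄)² = 979.489; SSW = ΣΣ(x−x̄ᵢ)² = 537.960
MSB = 979.489/2 = 489.7443; MSW = 537.960/26 = 20.6908
F = MSB/MSW = 23.6697
df = (2, 26)
p-value (upper-tail) = 0.00000
At α=0.05: p < α → reject H₀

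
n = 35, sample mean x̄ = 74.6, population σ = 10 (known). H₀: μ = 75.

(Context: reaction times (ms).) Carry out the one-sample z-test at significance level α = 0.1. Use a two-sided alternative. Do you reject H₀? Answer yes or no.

reject H₀: no

SE = σ/√n = 10/√35 = 1.6903
z = (x̄−μ₀)/SE = (74.6−75)/1.6903 = -0.2366
p-value (two-sided) = 0.81293
At α=0.1: p ≥ α → fail to reject H₀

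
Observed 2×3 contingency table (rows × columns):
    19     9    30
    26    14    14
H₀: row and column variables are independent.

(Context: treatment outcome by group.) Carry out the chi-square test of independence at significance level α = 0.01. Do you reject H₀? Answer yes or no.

Row totals [58, 54], col totals [45, 23, 44], n=112
χ² = (19−23.30)²/23.30 + (9−11.91)²/11.91 + (30−22.79)²/22.79 + (26−21.70)²/21.70 + (14−11.09)²/11.09 + (14−21.21)²/21.21 = 7.8612
df = 2
p-value (upper-tail) = 0.01963
At α=0.01: p ≥ α → fail to reject H₀

reject H₀: no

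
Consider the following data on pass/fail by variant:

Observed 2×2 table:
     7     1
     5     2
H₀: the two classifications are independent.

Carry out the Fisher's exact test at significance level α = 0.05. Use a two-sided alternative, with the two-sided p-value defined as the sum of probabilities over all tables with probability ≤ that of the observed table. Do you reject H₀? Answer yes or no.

reject H₀: no

Margins: r₁=8, r₂=7, c₁=12, c₂=3, n=15
p_obs = C(8,7)·C(7,5)/C(15,12); sum pmf over tables with pmf ≤ p_obs
p-value (two-sided) = 0.56923
At α=0.05: p ≥ α → fail to reject H₀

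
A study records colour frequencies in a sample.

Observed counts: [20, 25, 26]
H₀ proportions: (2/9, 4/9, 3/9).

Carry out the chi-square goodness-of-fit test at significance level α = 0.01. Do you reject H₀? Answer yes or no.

reject H₀: no

n = 71; E_i = n·p_i = [15.78, 31.56, 23.67]
χ² = (20−15.78)²/15.78 + (25−31.56)²/31.56 + (26−23.67)²/23.67 = 2.7218
df = 2
p-value (upper-tail) = 0.25643
At α=0.01: p ≥ α → fail to reject H₀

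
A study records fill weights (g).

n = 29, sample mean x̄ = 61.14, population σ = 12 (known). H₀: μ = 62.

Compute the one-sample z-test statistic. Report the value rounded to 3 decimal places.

test statistic = -0.386

SE = σ/√n = 12/√29 = 2.2283
z = (x̄−μ₀)/SE = (61.14−62)/2.2283 = -0.3859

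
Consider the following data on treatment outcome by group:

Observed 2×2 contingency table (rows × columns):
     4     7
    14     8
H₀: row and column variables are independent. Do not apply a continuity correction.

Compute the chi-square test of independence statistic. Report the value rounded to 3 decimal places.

Row totals [11, 22], col totals [18, 15], n=33
χ² = (4−6.00)²/6.00 + (7−5.00)²/5.00 + (14−12.00)²/12.00 + (8−10.00)²/10.00 = 2.2000
df = 1

test statistic = 2.200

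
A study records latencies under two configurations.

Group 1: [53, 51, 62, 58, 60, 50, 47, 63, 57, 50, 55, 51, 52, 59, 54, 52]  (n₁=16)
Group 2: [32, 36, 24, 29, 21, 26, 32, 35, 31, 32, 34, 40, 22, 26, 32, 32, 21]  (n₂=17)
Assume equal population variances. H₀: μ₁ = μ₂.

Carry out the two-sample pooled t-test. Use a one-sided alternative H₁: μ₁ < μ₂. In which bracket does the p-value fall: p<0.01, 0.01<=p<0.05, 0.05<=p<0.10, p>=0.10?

p-value bracket: p>=0.10

x̄₁=54.625, s₁=4.717, n₁=16
x̄₂=29.706, s₂=5.543, n₂=17
s_p² = [15·4.717² + 16·5.543²]/31 = 26.6219
SE = √(s_p²·(1/16+1/17)) = 1.7972
t = (54.625−29.706)/1.7972 = 13.8657
df = 31
p-value (one-sided, H₁ less) = 1.00000
→ bracket: p>=0.10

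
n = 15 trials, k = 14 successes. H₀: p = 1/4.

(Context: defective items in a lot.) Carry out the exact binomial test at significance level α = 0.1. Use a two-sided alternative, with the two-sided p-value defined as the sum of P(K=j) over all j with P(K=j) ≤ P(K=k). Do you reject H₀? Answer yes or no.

reject H₀: yes

Exact binomial: n=15, k=14, p₀=1/4=0.2500
P(X=j) = C(n,j)·p₀^j·(1−p₀)^(n−j); p = Σ P(X=j) over j with P(X=j) ≤ P(X=14)
p-value (two-sided) = 0.00000
At α=0.1: p < α → reject H₀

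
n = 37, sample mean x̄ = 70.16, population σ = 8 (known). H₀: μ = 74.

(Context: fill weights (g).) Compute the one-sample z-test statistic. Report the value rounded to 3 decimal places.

SE = σ/√n = 8/√37 = 1.3152
z = (x̄−μ₀)/SE = (70.16−74)/1.3152 = -2.9197

test statistic = -2.920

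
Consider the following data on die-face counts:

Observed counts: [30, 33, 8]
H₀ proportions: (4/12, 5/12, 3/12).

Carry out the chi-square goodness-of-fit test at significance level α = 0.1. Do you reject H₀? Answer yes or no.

reject H₀: yes

n = 71; E_i = n·p_i = [23.67, 29.58, 17.75]
χ² = (30−23.67)²/23.67 + (33−29.58)²/29.58 + (8−17.75)²/17.75 = 7.4451
df = 2
p-value (upper-tail) = 0.02417
At α=0.1: p < α → reject H₀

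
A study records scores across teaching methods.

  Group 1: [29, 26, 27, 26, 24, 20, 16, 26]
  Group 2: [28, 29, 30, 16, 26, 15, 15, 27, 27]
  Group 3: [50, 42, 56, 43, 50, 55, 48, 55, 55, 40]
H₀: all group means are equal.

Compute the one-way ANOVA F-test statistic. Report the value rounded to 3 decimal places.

Group means [24.25, 23.67, 49.40], grand mean 33.370
SSB = Σnᵢ(x̄ᵢ−x̄)² = 4082.396; SSW = ΣΣ(x−x̄ᵢ)² = 773.900
MSB = 4082.396/2 = 2041.1981; MSW = 773.900/24 = 32.2458
F = MSB/MSW = 63.3011
df = (2, 24)

test statistic = 63.301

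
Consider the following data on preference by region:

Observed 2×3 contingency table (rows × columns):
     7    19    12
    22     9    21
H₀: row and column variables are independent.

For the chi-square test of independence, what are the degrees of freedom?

degrees of freedom = 2

df = (r−1)(c−1) = (2−1)·(3−1) = 2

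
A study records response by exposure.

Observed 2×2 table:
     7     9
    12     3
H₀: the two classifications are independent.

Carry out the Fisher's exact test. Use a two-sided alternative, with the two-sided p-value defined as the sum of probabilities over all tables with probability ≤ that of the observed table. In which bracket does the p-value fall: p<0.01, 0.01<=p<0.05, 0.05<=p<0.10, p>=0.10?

p-value bracket: 0.05<=p<0.10

Margins: r₁=16, r₂=15, c₁=19, c₂=12, n=31
p_obs = C(16,7)·C(15,12)/C(31,19); sum pmf over tables with pmf ≤ p_obs
p-value (two-sided) = 0.06589
→ bracket: 0.05<=p<0.10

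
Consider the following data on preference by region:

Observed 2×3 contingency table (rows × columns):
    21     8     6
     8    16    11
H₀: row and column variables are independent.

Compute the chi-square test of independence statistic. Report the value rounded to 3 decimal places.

test statistic = 9.965

Row totals [35, 35], col totals [29, 24, 17], n=70
χ² = (21−14.50)²/14.50 + (8−12.00)²/12.00 + (6−8.50)²/8.50 + (8−14.50)²/14.50 + (16−12.00)²/12.00 + (11−8.50)²/8.50 = 9.9648
df = 2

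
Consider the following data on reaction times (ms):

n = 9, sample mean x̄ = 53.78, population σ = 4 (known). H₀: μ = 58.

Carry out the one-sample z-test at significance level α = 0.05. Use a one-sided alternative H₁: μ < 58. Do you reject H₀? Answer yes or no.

SE = σ/√n = 4/√9 = 1.3333
z = (x̄−μ₀)/SE = (53.78−58)/1.3333 = -3.1650
p-value (one-sided, H₁ less) = 0.00078
At α=0.05: p < α → reject H₀

reject H₀: yes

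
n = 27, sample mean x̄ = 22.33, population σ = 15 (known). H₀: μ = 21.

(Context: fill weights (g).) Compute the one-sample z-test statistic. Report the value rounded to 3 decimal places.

SE = σ/√n = 15/√27 = 2.8868
z = (x̄−μ₀)/SE = (22.33−21)/2.8868 = 0.4607

test statistic = 0.461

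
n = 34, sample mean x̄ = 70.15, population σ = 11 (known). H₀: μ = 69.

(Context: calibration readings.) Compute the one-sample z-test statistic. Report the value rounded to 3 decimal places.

test statistic = 0.610

SE = σ/√n = 11/√34 = 1.8865
z = (x̄−μ₀)/SE = (70.15−69)/1.8865 = 0.6096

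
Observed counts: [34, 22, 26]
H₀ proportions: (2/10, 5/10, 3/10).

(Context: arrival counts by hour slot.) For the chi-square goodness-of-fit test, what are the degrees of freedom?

df = k − 1 = 3 − 1 = 2

degrees of freedom = 2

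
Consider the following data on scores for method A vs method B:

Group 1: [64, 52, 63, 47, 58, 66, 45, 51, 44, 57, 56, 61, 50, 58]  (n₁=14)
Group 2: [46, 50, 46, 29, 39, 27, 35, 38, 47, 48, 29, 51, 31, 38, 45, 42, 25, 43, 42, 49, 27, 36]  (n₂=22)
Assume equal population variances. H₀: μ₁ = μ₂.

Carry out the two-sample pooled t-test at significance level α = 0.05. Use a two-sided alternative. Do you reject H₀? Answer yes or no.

reject H₀: yes

x̄₁=55.143, s₁=7.124, n₁=14
x̄₂=39.227, s₂=8.315, n₂=22
s_p² = [13·7.124² + 21·8.315²]/34 = 62.1052
SE = √(s_p²·(1/14+1/22)) = 2.6943
t = (55.143−39.227)/2.6943 = 5.9072
df = 34
p-value (two-sided) = 0.00000
At α=0.05: p < α → reject H₀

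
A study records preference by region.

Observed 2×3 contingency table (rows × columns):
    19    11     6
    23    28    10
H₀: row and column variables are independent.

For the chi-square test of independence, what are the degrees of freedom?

degrees of freedom = 2

df = (r−1)(c−1) = (2−1)·(3−1) = 2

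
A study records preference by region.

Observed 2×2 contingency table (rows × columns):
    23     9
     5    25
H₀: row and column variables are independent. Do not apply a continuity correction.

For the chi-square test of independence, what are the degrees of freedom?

df = (r−1)(c−1) = (2−1)·(2−1) = 1

degrees of freedom = 1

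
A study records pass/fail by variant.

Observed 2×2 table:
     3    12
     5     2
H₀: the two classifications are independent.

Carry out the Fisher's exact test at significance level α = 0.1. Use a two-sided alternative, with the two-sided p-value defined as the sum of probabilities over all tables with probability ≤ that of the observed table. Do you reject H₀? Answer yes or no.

reject H₀: yes

Margins: r₁=15, r₂=7, c₁=8, c₂=14, n=22
p_obs = C(15,3)·C(7,5)/C(22,8); sum pmf over tables with pmf ≤ p_obs
p-value (two-sided) = 0.05235
At α=0.1: p < α → reject H₀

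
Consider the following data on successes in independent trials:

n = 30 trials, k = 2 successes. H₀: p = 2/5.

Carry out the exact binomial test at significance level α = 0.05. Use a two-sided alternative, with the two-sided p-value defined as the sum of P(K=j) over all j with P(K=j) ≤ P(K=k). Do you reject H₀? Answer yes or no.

reject H₀: yes

Exact binomial: n=30, k=2, p₀=2/5=0.4000
P(X=j) = C(n,j)·p₀^j·(1−p₀)^(n−j); p = Σ P(X=j) over j with P(X=j) ≤ P(X=2)
p-value (two-sided) = 0.00010
At α=0.05: p < α → reject H₀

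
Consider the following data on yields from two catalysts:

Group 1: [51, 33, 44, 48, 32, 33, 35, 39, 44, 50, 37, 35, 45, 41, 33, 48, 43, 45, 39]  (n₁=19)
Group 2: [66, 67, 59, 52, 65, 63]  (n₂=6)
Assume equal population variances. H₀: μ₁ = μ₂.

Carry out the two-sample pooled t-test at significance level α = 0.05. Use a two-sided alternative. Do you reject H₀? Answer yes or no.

x̄₁=40.789, s₁=6.241, n₁=19
x̄₂=62.000, s₂=5.657, n₂=6
s_p² = [18·6.241² + 5·5.657²]/23 = 37.4416
SE = √(s_p²·(1/19+1/6)) = 2.8655
t = (40.789−62.000)/2.8655 = -7.4021
df = 23
p-value (two-sided) = 0.00000
At α=0.05: p < α → reject H₀

reject H₀: yes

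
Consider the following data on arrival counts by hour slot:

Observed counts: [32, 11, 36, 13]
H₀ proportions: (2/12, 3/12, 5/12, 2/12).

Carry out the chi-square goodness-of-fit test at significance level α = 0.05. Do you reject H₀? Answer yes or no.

n = 92; E_i = n·p_i = [15.33, 23.00, 38.33, 15.33]
χ² = (32−15.33)²/15.33 + (11−23.00)²/23.00 + (36−38.33)²/38.33 + (13−15.33)²/15.33 = 24.8739
df = 3
p-value (upper-tail) = 0.00002
At α=0.05: p < α → reject H₀

reject H₀: yes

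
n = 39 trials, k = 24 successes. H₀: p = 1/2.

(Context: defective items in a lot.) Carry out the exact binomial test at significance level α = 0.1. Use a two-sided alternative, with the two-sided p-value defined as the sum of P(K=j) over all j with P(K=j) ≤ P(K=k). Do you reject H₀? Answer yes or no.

reject H₀: no

Exact binomial: n=39, k=24, p₀=1/2=0.5000
P(X=j) = C(n,j)·p₀^j·(1−p₀)^(n−j); p = Σ P(X=j) over j with P(X=j) ≤ P(X=24)
p-value (two-sided) = 0.19959
At α=0.1: p ≥ α → fail to reject H₀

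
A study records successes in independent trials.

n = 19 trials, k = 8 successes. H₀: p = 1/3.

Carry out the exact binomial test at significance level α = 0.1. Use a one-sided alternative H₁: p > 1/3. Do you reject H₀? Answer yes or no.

Exact binomial: n=19, k=8, p₀=1/3=0.3333
P(X≥8) from Σ C(n,i)·p₀^i·(1−p₀)^(n−i)
p-value (one-sided, H₁ greater) = 0.27934
At α=0.1: p ≥ α → fail to reject H₀

reject H₀: no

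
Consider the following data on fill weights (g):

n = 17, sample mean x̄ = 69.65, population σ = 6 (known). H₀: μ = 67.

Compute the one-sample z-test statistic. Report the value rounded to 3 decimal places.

SE = σ/√n = 6/√17 = 1.4552
z = (x̄−μ₀)/SE = (69.65−67)/1.4552 = 1.8210

test statistic = 1.821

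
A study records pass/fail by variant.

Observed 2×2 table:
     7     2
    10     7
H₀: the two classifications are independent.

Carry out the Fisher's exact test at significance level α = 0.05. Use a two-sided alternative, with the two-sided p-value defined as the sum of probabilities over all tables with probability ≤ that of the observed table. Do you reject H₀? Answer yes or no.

Margins: r₁=9, r₂=17, c₁=17, c₂=9, n=26
p_obs = C(9,7)·C(17,10)/C(26,17); sum pmf over tables with pmf ≤ p_obs
p-value (two-sided) = 0.41775
At α=0.05: p ≥ α → fail to reject H₀

reject H₀: no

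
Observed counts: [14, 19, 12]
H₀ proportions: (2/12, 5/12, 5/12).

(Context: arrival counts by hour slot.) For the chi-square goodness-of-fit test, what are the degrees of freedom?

df = k − 1 = 3 − 1 = 2

degrees of freedom = 2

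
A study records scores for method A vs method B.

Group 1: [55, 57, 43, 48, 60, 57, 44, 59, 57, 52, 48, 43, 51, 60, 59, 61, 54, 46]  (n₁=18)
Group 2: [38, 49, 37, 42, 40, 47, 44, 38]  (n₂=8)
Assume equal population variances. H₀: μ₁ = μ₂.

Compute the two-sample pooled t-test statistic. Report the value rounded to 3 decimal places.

test statistic = 4.504

x̄₁=53.000, s₁=6.287, n₁=18
x̄₂=41.875, s₂=4.454, n₂=8
s_p² = [17·6.287² + 7·4.454²]/24 = 33.7865
SE = √(s_p²·(1/18+1/8)) = 2.4699
t = (53.000−41.875)/2.4699 = 4.5043
df = 24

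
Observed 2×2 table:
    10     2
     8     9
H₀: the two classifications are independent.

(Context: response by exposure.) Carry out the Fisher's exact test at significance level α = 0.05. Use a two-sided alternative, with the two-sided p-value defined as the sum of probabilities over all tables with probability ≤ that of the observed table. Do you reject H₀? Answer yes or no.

reject H₀: no

Margins: r₁=12, r₂=17, c₁=18, c₂=11, n=29
p_obs = C(12,10)·C(17,8)/C(29,18); sum pmf over tables with pmf ≤ p_obs
p-value (two-sided) = 0.06411
At α=0.05: p ≥ α → fail to reject H₀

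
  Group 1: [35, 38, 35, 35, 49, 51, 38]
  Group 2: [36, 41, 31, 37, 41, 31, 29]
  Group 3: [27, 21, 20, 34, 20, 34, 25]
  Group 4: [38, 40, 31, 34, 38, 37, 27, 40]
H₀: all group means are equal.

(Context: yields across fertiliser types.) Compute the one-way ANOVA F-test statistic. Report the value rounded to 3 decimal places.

Group means [40.14, 35.14, 25.86, 35.62], grand mean 34.241
SSB = Σnᵢ(x̄ᵢ−x̄)² = 756.864; SSW = ΣΣ(x−x̄ᵢ)² = 806.446
MSB = 756.864/3 = 252.2880; MSW = 806.446/25 = 32.2579
F = MSB/MSW = 7.8210
df = (3, 25)

test statistic = 7.821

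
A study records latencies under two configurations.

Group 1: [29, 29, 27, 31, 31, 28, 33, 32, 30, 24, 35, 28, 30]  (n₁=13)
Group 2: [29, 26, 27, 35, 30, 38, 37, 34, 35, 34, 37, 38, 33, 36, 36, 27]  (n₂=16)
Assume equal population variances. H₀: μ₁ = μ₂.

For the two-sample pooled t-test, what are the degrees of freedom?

df = n₁ + n₂ − 2 = 13 + 16 − 2 = 27

degrees of freedom = 27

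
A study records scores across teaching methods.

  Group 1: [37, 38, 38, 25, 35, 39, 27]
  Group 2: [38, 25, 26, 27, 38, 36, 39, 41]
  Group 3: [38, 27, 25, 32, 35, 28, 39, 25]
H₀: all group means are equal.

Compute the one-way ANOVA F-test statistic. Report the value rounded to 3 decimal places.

test statistic = 0.574

Group means [34.14, 33.75, 31.12], grand mean 32.957
SSB = Σnᵢ(x̄ᵢ−x̄)² = 41.724; SSW = ΣΣ(x−x̄ᵢ)² = 727.232
MSB = 41.724/2 = 20.8622; MSW = 727.232/20 = 36.3616
F = MSB/MSW = 0.5737
df = (2, 20)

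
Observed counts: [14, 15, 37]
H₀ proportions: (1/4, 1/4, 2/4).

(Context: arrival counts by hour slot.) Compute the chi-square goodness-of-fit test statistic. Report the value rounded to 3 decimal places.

n = 66; E_i = n·p_i = [16.50, 16.50, 33.00]
χ² = (14−16.50)²/16.50 + (15−16.50)²/16.50 + (37−33.00)²/33.00 = 1.0000
df = 2

test statistic = 1.000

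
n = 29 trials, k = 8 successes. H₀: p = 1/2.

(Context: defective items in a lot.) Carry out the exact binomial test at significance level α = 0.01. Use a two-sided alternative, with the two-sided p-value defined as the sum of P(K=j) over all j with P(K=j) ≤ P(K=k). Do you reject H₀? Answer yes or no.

reject H₀: no

Exact binomial: n=29, k=8, p₀=1/2=0.5000
P(X=j) = C(n,j)·p₀^j·(1−p₀)^(n−j); p = Σ P(X=j) over j with P(X=j) ≤ P(X=8)
p-value (two-sided) = 0.02412
At α=0.01: p ≥ α → fail to reject H₀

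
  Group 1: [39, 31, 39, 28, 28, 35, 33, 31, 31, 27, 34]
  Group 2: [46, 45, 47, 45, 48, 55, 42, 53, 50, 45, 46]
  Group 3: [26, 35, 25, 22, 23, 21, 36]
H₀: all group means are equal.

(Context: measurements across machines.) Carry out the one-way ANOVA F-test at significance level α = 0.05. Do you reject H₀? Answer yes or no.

Group means [32.36, 47.45, 26.86], grand mean 36.759
SSB = Σnᵢ(x̄ᵢ−x̄)² = 2157.180; SSW = ΣΣ(x−x̄ᵢ)² = 544.130
MSB = 2157.180/2 = 1078.5902; MSW = 544.130/26 = 20.9281
F = MSB/MSW = 51.5380
df = (2, 26)
p-value (upper-tail) = 0.00000
At α=0.05: p < α → reject H₀

reject H₀: yes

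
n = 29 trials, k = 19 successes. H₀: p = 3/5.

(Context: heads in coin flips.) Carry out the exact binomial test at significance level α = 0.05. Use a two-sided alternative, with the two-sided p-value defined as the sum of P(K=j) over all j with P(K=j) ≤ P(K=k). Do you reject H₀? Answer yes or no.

Exact binomial: n=29, k=19, p₀=3/5=0.6000
P(X=j) = C(n,j)·p₀^j·(1−p₀)^(n−j); p = Σ P(X=j) over j with P(X=j) ≤ P(X=19)
p-value (two-sided) = 0.57677
At α=0.05: p ≥ α → fail to reject H₀

reject H₀: no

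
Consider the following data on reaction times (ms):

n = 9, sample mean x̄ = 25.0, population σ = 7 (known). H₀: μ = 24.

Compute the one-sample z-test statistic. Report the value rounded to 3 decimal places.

test statistic = 0.429

SE = σ/√n = 7/√9 = 2.3333
z = (x̄−μ₀)/SE = (25.0−24)/2.3333 = 0.4286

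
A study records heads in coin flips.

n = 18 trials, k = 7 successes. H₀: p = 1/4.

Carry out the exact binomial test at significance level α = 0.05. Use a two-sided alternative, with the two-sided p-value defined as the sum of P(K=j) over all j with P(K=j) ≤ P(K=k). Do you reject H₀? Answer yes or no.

reject H₀: no

Exact binomial: n=18, k=7, p₀=1/4=0.2500
P(X=j) = C(n,j)·p₀^j·(1−p₀)^(n−j); p = Σ P(X=j) over j with P(X=j) ≤ P(X=7)
p-value (two-sided) = 0.17845
At α=0.05: p ≥ α → fail to reject H₀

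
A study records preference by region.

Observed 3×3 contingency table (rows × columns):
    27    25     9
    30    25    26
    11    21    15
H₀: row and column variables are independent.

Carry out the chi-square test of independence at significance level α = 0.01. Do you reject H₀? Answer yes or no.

Row totals [61, 81, 47], col totals [68, 71, 50], n=189
χ² = (27−21.95)²/21.95 + (25−22.92)²/22.92 + (9−16.14)²/16.14 + (30−29.14)²/29.14 + (25−30.43)²/30.43 + (26−21.43)²/21.43 + (11−16.91)²/16.91 + (21−17.66)²/17.66 + (15−12.43)²/12.43 = 9.7073
df = 4
p-value (upper-tail) = 0.04566
At α=0.01: p ≥ α → fail to reject H₀

reject H₀: no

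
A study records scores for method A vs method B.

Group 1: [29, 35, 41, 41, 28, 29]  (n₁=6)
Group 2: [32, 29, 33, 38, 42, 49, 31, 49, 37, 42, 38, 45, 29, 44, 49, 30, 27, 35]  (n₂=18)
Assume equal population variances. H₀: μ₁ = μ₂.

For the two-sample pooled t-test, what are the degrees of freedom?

df = n₁ + n₂ − 2 = 6 + 18 − 2 = 22

degrees of freedom = 22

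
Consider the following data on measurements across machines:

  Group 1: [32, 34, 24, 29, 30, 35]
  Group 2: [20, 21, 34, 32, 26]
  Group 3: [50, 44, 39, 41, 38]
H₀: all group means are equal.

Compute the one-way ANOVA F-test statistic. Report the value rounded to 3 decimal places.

Group means [30.67, 26.60, 42.40], grand mean 33.062
SSB = Σnᵢ(x̄ᵢ−x̄)² = 679.204; SSW = ΣΣ(x−x̄ᵢ)² = 331.733
MSB = 679.204/2 = 339.6021; MSW = 331.733/13 = 25.5179
F = MSB/MSW = 13.3084
df = (2, 13)

test statistic = 13.308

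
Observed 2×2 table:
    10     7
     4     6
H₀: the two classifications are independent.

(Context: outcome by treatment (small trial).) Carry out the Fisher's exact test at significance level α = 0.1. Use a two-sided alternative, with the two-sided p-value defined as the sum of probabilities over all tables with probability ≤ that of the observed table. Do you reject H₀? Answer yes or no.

Margins: r₁=17, r₂=10, c₁=14, c₂=13, n=27
p_obs = C(17,10)·C(10,4)/C(27,14); sum pmf over tables with pmf ≤ p_obs
p-value (two-sided) = 0.44007
At α=0.1: p ≥ α → fail to reject H₀

reject H₀: no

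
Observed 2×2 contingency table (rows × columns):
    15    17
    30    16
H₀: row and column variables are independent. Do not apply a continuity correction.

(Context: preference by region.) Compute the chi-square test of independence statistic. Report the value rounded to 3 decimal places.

test statistic = 2.601

Row totals [32, 46], col totals [45, 33], n=78
χ² = (15−18.46)²/18.46 + (17−13.54)²/13.54 + (30−26.54)²/26.54 + (16−19.46)²/19.46 = 2.6013
df = 1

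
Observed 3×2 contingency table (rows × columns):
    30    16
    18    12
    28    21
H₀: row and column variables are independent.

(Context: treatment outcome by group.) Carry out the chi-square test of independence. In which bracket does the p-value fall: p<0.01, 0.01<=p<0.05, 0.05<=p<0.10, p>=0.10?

Row totals [46, 30, 49], col totals [76, 49], n=125
χ² = (30−27.97)²/27.97 + (16−18.03)²/18.03 + (18−18.24)²/18.24 + (12−11.76)²/11.76 + (28−29.79)²/29.79 + (21−19.21)²/19.21 = 0.6596
df = 2
p-value (upper-tail) = 0.71905
→ bracket: p>=0.10

p-value bracket: p>=0.10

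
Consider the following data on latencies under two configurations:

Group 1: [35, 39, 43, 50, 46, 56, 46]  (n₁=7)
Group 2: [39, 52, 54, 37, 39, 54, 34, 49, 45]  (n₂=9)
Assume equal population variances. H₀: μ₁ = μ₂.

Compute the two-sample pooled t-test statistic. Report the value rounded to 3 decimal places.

x̄₁=45.000, s₁=6.928, n₁=7
x̄₂=44.778, s₂=7.775, n₂=9
s_p² = [6·6.928² + 8·7.775²]/14 = 55.1111
SE = √(s_p²·(1/7+1/9)) = 3.7412
t = (45.000−44.778)/3.7412 = 0.0594
df = 14

test statistic = 0.059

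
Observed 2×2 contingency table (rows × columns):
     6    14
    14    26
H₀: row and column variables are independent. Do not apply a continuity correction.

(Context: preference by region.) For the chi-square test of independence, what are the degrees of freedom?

degrees of freedom = 1

df = (r−1)(c−1) = (2−1)·(2−1) = 1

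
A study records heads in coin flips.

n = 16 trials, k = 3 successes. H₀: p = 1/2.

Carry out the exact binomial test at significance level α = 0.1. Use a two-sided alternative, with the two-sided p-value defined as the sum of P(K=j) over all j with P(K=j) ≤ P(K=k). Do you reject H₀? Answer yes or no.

Exact binomial: n=16, k=3, p₀=1/2=0.5000
P(X=j) = C(n,j)·p₀^j·(1−p₀)^(n−j); p = Σ P(X=j) over j with P(X=j) ≤ P(X=3)
p-value (two-sided) = 0.02127
At α=0.1: p < α → reject H₀

reject H₀: yes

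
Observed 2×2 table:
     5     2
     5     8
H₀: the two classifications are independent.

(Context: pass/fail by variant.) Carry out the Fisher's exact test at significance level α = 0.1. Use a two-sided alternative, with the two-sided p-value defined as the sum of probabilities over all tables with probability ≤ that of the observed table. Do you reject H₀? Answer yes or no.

reject H₀: no

Margins: r₁=7, r₂=13, c₁=10, c₂=10, n=20
p_obs = C(7,5)·C(13,5)/C(20,10); sum pmf over tables with pmf ≤ p_obs
p-value (two-sided) = 0.34985
At α=0.1: p ≥ α → fail to reject H₀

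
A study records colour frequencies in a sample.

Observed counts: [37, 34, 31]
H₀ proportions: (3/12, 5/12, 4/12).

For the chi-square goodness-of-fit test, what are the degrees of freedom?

df = k − 1 = 3 − 1 = 2

degrees of freedom = 2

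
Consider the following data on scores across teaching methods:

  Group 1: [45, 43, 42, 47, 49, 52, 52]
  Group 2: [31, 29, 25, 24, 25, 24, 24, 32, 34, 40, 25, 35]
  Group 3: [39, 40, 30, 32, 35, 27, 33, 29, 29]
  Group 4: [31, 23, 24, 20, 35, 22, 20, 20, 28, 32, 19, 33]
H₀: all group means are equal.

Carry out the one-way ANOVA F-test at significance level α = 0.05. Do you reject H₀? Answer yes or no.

Group means [47.14, 29.00, 32.67, 25.58], grand mean 31.975
SSB = Σnᵢ(x̄ᵢ−x̄)² = 2211.201; SSW = ΣΣ(x−x̄ᵢ)² = 961.774
MSB = 2211.201/3 = 737.0671; MSW = 961.774/36 = 26.7159
F = MSB/MSW = 27.5890
df = (3, 36)
p-value (upper-tail) = 0.00000
At α=0.05: p < α → reject H₀

reject H₀: yes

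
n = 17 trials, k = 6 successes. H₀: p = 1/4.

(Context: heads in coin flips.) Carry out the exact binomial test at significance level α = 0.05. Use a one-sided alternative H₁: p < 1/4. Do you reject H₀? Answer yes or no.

reject H₀: no

Exact binomial: n=17, k=6, p₀=1/4=0.2500
P(X≤6) from Σ C(n,i)·p₀^i·(1−p₀)^(n−i)
p-value (one-sided, H₁ less) = 0.89292
At α=0.05: p ≥ α → fail to reject H₀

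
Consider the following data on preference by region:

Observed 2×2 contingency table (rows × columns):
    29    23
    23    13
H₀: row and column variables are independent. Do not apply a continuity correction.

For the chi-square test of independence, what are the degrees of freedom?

df = (r−1)(c−1) = (2−1)·(2−1) = 1

degrees of freedom = 1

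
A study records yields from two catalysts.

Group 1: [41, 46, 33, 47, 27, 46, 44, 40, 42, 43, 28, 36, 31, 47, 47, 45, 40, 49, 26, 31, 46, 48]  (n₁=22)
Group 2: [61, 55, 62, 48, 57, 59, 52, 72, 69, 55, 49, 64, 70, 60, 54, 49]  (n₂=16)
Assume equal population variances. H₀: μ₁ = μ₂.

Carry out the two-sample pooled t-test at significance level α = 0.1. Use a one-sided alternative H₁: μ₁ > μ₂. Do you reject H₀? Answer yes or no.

x̄₁=40.136, s₁=7.530, n₁=22
x̄₂=58.500, s₂=7.554, n₂=16
s_p² = [21·7.530² + 15·7.554²]/36 = 56.8497
SE = √(s_p²·(1/22+1/16)) = 2.4773
t = (40.136−58.500)/2.4773 = -7.4127
df = 36
p-value (one-sided, H₁ greater) = 1.00000
At α=0.1: p ≥ α → fail to reject H₀

reject H₀: no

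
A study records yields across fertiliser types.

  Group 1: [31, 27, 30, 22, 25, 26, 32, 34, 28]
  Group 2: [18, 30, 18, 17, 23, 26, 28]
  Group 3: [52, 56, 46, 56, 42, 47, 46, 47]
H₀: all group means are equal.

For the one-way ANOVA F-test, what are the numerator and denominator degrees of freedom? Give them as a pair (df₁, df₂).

k = 3 groups, N = 24 total
df = (k−1, N−k) = (3−1, 24−3) = (2, 21)

degrees of freedom = [2, 21]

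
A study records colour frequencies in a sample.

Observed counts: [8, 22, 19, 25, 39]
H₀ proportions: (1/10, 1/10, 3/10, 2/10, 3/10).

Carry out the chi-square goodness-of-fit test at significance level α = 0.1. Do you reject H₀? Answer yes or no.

reject H₀: yes

n = 113; E_i = n·p_i = [11.30, 11.30, 33.90, 22.60, 33.90]
χ² = (8−11.30)²/11.30 + (22−11.30)²/11.30 + (19−33.90)²/33.90 + (25−22.60)²/22.60 + (39−33.90)²/33.90 = 18.6667
df = 4
p-value (upper-tail) = 0.00091
At α=0.1: p < α → reject H₀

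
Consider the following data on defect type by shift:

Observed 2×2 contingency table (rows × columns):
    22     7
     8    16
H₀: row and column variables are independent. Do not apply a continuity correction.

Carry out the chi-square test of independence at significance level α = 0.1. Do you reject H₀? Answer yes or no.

Row totals [29, 24], col totals [30, 23], n=53
χ² = (22−16.42)²/16.42 + (7−12.58)²/12.58 + (8−13.58)²/13.58 + (16−10.42)²/10.42 = 9.6694
df = 1
p-value (upper-tail) = 0.00187
At α=0.1: p < α → reject H₀

reject H₀: yes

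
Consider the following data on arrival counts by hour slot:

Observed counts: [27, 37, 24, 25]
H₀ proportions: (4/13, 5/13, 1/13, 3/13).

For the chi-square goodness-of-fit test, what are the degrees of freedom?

df = k − 1 = 4 − 1 = 3

degrees of freedom = 3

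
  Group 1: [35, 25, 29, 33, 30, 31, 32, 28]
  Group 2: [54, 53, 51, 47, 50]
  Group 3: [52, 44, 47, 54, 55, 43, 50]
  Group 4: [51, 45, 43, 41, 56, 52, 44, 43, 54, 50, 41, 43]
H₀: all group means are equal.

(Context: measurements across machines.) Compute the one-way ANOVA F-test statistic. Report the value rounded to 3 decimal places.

test statistic = 34.647

Group means [30.38, 51.00, 49.29, 46.92], grand mean 43.938
SSB = Σnᵢ(x̄ᵢ−x̄)² = 2027.655; SSW = ΣΣ(x−x̄ᵢ)² = 546.220
MSB = 2027.655/3 = 675.8849; MSW = 546.220/28 = 19.5079
F = MSB/MSW = 34.6468
df = (3, 28)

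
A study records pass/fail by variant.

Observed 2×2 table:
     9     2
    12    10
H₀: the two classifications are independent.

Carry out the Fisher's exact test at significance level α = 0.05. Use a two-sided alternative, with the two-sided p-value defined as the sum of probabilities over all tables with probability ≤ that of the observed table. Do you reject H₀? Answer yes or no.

Margins: r₁=11, r₂=22, c₁=21, c₂=12, n=33
p_obs = C(11,9)·C(22,12)/C(33,21); sum pmf over tables with pmf ≤ p_obs
p-value (two-sided) = 0.24922
At α=0.05: p ≥ α → fail to reject H₀

reject H₀: no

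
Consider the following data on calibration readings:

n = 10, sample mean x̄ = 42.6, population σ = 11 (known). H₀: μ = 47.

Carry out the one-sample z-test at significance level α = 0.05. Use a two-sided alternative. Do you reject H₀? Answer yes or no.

SE = σ/√n = 11/√10 = 3.4785
z = (x̄−μ₀)/SE = (42.6−47)/3.4785 = -1.2649
p-value (two-sided) = 0.20590
At α=0.05: p ≥ α → fail to reject H₀

reject H₀: no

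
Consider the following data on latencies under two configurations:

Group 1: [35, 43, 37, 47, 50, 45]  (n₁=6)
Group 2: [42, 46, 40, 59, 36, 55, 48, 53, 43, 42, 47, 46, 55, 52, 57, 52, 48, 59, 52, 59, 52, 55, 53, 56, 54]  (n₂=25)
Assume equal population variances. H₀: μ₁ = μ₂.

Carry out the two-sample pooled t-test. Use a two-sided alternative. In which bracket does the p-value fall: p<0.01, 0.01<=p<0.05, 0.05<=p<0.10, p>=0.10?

p-value bracket: 0.01<=p<0.05

x̄₁=42.833, s₁=5.811, n₁=6
x̄₂=50.440, s₂=6.358, n₂=25
s_p² = [5·5.811² + 24·6.358²]/29 = 39.2756
SE = √(s_p²·(1/6+1/25)) = 2.8490
t = (42.833−50.440)/2.8490 = -2.6699
df = 29
p-value (two-sided) = 0.01230
→ bracket: 0.01<=p<0.05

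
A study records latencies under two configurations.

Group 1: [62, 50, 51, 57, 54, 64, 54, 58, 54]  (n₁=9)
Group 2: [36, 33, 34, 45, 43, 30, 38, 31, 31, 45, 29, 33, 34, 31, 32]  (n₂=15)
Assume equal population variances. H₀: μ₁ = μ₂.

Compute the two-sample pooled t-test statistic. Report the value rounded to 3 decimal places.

x̄₁=56.000, s₁=4.717, n₁=9
x̄₂=35.000, s₂=5.359, n₂=15
s_p² = [8·4.717² + 14·5.359²]/22 = 26.3636
SE = √(s_p²·(1/9+1/15)) = 2.1649
t = (56.000−35.000)/2.1649 = 9.7001
df = 22

test statistic = 9.700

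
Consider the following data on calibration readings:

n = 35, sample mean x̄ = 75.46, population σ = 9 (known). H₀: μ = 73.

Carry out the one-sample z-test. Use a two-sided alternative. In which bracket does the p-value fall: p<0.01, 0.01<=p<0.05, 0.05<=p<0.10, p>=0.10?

SE = σ/√n = 9/√35 = 1.5213
z = (x̄−μ₀)/SE = (75.46−73)/1.5213 = 1.6171
p-value (two-sided) = 0.10586
→ bracket: p>=0.10

p-value bracket: p>=0.10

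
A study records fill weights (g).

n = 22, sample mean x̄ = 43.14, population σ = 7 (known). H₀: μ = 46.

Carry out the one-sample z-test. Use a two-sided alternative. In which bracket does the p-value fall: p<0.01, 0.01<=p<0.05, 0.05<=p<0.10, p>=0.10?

SE = σ/√n = 7/√22 = 1.4924
z = (x̄−μ₀)/SE = (43.14−46)/1.4924 = -1.9164
p-value (two-sided) = 0.05532
→ bracket: 0.05<=p<0.10

p-value bracket: 0.05<=p<0.10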